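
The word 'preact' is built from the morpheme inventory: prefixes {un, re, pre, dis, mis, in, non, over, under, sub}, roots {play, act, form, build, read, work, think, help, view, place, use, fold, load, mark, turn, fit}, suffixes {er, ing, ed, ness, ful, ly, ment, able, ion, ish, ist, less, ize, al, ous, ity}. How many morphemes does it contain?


Segmenting 'preact' against the inventory:
  'pre' -> prefix (morpheme 1)
  'act' -> root (morpheme 2)
Total morphemes: 2

2


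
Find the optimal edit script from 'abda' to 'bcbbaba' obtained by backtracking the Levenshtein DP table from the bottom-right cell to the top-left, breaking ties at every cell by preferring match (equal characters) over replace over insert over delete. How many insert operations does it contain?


Edit distance = 5. Backtracking from cell (4, 7) with preference match > replace > insert > delete,
then listing the resulting alignment 'abda' -> 'bcbbaba' left to right:
  Step 1: insert 'b' [insertion #1]
  Step 2: insert 'c' [insertion #2]
  Step 3: replace a->b
  Step 4: keep 'b'
  Step 5: insert 'a' [insertion #3]
  Step 6: replace d->b
  Step 7: keep 'a'
Total insertions: 3

3


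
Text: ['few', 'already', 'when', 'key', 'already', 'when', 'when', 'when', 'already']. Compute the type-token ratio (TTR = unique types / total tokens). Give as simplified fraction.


Tokens: 9
Unique types: ('already', 'few', 'key', 'when') = 4
TTR = 4/9
Already in lowest terms.

4/9


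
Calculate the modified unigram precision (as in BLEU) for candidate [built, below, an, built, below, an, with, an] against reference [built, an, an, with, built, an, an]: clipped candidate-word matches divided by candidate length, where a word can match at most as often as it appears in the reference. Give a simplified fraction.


Reference word counts: {'an': 4, 'built': 2, 'with': 1}
Checking each candidate word (with clipping):
  'built' -> in reference (ref count 2, used 1/2) -> match (matches: 1)
  'below' -> not in reference -> no match (matches: 1)
  'an' -> in reference (ref count 4, used 1/4) -> match (matches: 2)
  'built' -> in reference (ref count 2, used 2/2) -> match (matches: 3)
  'below' -> not in reference -> no match (matches: 3)
  'an' -> in reference (ref count 4, used 2/4) -> match (matches: 4)
  'with' -> in reference (ref count 1, used 1/1) -> match (matches: 5)
  'an' -> in reference (ref count 4, used 3/4) -> match (matches: 6)
Clipped matches: 6, Candidate length: 8
Precision = 6/8 = 3/4

3/4


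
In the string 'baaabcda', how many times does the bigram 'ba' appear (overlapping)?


Scanning 'baaabcda' for bigram 'ba':
  Position 0: 'ba' -> MATCH
  Position 1: 'aa' -> no
  Position 2: 'aa' -> no
  Position 3: 'ab' -> no
  Position 4: 'bc' -> no
  Position 5: 'cd' -> no
  Position 6: 'da' -> no
Total matches: 1

1


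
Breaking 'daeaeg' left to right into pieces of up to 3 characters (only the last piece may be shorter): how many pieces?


'daeaeg' has 6 characters.
Chunking with max size 3:
  Chunk 1: 'dae' (positions 0-2)
  Chunk 2: 'aeg' (positions 3-5)
Total chunks: ceil(6 / 3) = 2

2


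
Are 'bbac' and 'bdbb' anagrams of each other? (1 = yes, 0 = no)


Sort characters of 'bbac': 'abbc'
Sort characters of 'bdbb': 'bbbd'
Sorted forms differ -> they are NOT anagrams
Result: 0

0


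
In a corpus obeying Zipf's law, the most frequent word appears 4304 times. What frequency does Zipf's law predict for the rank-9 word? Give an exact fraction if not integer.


Zipf's law: freq(rank) = f1 / rank
f1 = 4304, rank = 9
freq = 4304 / 9
GCD(4304, 9) = 1
Simplified: 4304/9

4304/9


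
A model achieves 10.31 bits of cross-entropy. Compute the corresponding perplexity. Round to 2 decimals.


Perplexity formula: PP = 2^H
H = 10.31
PP = 2^10.31
Decompose: 2^10.31 = 2^10 * 2^0.31
2^10 = 1024, 2^0.31 ~ 1.2397077
PP ~ 1024 * 1.2397077 = 1269.4606848
Rounded to 2 decimals: 1269.46

1269.46


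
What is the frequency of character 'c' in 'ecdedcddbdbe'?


Scanning 'ecdedcddbdbe' for 'c':
  Position 1: 'c' -> MATCH (count: 1)
  Position 5: 'c' -> MATCH (count: 2)
Total occurrences of 'c': 2

2


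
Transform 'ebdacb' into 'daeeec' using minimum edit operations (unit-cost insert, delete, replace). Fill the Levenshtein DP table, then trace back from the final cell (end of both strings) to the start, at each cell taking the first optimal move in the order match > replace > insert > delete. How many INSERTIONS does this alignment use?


Edit distance = 6. Backtracking from cell (6, 6) with preference match > replace > insert > delete,
then listing the resulting alignment 'ebdacb' -> 'daeeec' left to right:
  Step 1: replace e->d
  Step 2: replace b->a
  Step 3: replace d->e
  Step 4: replace a->e
  Step 5: replace c->e
  Step 6: replace b->c
Total insertions: 0

0


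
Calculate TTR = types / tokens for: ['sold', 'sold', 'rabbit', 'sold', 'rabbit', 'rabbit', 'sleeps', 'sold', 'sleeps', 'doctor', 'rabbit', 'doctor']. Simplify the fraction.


Tokens: 12
Unique types: ('doctor', 'rabbit', 'sleeps', 'sold') = 4
TTR = 4/12
Simplify: divide both by 4 -> 1/3
TTR = 1/3

1/3


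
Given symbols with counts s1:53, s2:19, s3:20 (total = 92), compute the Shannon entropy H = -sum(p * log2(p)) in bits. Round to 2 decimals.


Computing entropy H = -sum(p_i * log2(p_i)):
  s1: p = 53/92 = 0.5761, -p*log2(p) = 0.4584
  s2: p = 19/92 = 0.2065, -p*log2(p) = 0.4700
  s3: p = 20/92 = 0.2174, -p*log2(p) = 0.4786
H = sum of terms = 1.4070
Rounded to 2 decimals: 1.41

1.41


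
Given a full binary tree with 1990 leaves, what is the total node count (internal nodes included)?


Leaf nodes (terminals): 1990
Internal nodes = n - 1 = 1990 - 1 = 1989
Total = leaves + internal = 1990 + 1989 = 3979

3979


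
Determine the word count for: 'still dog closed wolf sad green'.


Counting words by splitting on spaces:
  Word 1: 'still'
  Word 2: 'dog'
  Word 3: 'closed'
  Word 4: 'wolf'
  Word 5: 'sad'
  Word 6: 'green'
Total words: 6

6


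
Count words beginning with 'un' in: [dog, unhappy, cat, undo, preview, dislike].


Checking each word for prefix 'un':
  'dog' -> no (count: 0)
  'unhappy' -> YES, starts with 'un' (count: 1)
  'cat' -> no (count: 1)
  'undo' -> YES, starts with 'un' (count: 2)
  'preview' -> no (count: 2)
  'dislike' -> no (count: 2)
Total with prefix 'un': 2

2


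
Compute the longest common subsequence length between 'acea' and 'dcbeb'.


DP table for LCS of 'acea' and 'dcbeb':
       d  c  b  e  b
    0  0  0  0  0  0
  a 0  0  0  0  0  0
  c 0  0  1  1  1  1
  e 0  0  1  1  2  2
  a 0  0  1  1  2  2
LCS: 'ce'
LCS length = 2

2


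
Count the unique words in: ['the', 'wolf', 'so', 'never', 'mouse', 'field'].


Listing all tokens and tracking unique types:
  Token 1: 'the' -> NEW (unique so far: 1)
  Token 2: 'wolf' -> NEW (unique so far: 2)
  Token 3: 'so' -> NEW (unique so far: 3)
  Token 4: 'never' -> NEW (unique so far: 4)
  Token 5: 'mouse' -> NEW (unique so far: 5)
  Token 6: 'field' -> NEW (unique so far: 6)
Unique types: ('field', 'mouse', 'never', 'so', 'the', 'wolf')
Vocabulary size: 6

6


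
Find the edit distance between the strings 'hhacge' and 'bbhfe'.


Building DP table for s1='hhacge' (len 6) and s2='bbhfe' (len 5):
       b  b  h  f  e
    0  1  2  3  4  5
  h 1  1  2  2  3  4
  h 2  2  2  2  3  4
  a 3  3  3  3  3  4
  c 4  4  4  4  4  4
  g 5  5  5  5  5  5
  e 6  6  6  6  6  5
Edit distance = dp[6][5] = 5

5


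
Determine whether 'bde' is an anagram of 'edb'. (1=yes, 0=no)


Sort characters of 'bde': 'bde'
Sort characters of 'edb': 'bde'
Sorted forms match -> they ARE anagrams
Result: 1

1


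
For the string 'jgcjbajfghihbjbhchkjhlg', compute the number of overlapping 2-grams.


String 'jgcjbajfghihbjbhchkjhlg' has length L = 23.
Number of overlapping n-grams = L - n + 1
Substituting: 23 - 2 + 1 = 22

22


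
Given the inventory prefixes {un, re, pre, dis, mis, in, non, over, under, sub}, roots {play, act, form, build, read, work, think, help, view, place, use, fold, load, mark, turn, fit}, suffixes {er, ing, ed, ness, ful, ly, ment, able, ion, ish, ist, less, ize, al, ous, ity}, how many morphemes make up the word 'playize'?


Segmenting 'playize' against the inventory:
  'play' -> root (morpheme 1)
  'ize' -> suffix (morpheme 2)
Total morphemes: 2

2


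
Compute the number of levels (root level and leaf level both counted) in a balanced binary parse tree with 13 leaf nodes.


In a balanced binary tree with n leaves the deepest leaf is ceil(log2(n)) edges below the root,
so counting node levels inclusive of root and leaves gives ceil(log2(n)) + 1 levels.
log2(13) = 3.7004
ceil(3.7004) = 4
levels = 4 + 1 = 5

5


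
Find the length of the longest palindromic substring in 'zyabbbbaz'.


Scanning 'zyabbbbaz' for palindromic substrings.
Substring at positions 2-7: 'abbbba'.
Check: reverse('abbbba') = 'abbbba' -> palindrome confirmed.
Neighbouring characters ('y' / 'z') break symmetry, so it cannot extend further.
No longer palindromic substring exists; longest length = 6

6


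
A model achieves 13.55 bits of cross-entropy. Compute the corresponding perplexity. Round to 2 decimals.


Perplexity formula: PP = 2^H
H = 13.55
PP = 2^13.55
Decompose: 2^13.55 = 2^13 * 2^0.55
2^13 = 8192, 2^0.55 ~ 1.4640857
PP ~ 8192 * 1.4640857 = 11993.7900544
Rounded to 2 decimals: 11993.79

11993.79


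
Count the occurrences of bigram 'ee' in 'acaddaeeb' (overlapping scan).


Scanning 'acaddaeeb' for bigram 'ee':
  Position 0: 'ac' -> no
  Position 1: 'ca' -> no
  Position 2: 'ad' -> no
  Position 3: 'dd' -> no
  Position 4: 'da' -> no
  Position 5: 'ae' -> no
  Position 6: 'ee' -> MATCH
  Position 7: 'eb' -> no
Total matches: 1

1


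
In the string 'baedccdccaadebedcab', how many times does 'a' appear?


Scanning 'baedccdccaadebedcab' for 'a':
  Position 1: 'a' -> MATCH (count: 1)
  Position 9: 'a' -> MATCH (count: 2)
  Position 10: 'a' -> MATCH (count: 3)
  Position 17: 'a' -> MATCH (count: 4)
Total occurrences of 'a': 4

4


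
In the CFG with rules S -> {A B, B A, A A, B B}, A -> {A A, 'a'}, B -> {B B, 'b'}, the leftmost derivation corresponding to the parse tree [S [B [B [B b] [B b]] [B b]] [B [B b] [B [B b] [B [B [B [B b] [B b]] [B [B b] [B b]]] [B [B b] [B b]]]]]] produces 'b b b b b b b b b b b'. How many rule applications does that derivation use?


Every bracketed nonterminal node [X ...] in the tree is produced by exactly one rule application.
Reading the tree off as a leftmost derivation:
  Step 1: S  =>  B B   (applied S -> B B)
  Step 2: B B  =>  B B B   (applied B -> B B)
  Step 3: B B B  =>  B B B B   (applied B -> B B)
  Step 4: B B B B  =>  b B B B   (applied B -> b)
  Step 5: b B B B  =>  b b B B   (applied B -> b)
  Step 6: b b B B  =>  b b b B   (applied B -> b)
  Step 7: b b b B  =>  b b b B B   (applied B -> B B)
  Step 8: b b b B B  =>  b b b b B   (applied B -> b)
  Step 9: b b b b B  =>  b b b b B B   (applied B -> B B)
  Step 10: b b b b B B  =>  b b b b b B   (applied B -> b)
  Step 11: b b b b b B  =>  b b b b b B B   (applied B -> B B)
  Step 12: b b b b b B B  =>  b b b b b B B B   (applied B -> B B)
  Step 13: b b b b b B B B  =>  b b b b b B B B B   (applied B -> B B)
  Step 14: b b b b b B B B B  =>  b b b b b b B B B   (applied B -> b)
  Step 15: b b b b b b B B B  =>  b b b b b b b B B   (applied B -> b)
  Step 16: b b b b b b b B B  =>  b b b b b b b B B B   (applied B -> B B)
  Step 17: b b b b b b b B B B  =>  b b b b b b b b B B   (applied B -> b)
  Step 18: b b b b b b b b B B  =>  b b b b b b b b b B   (applied B -> b)
  Step 19: b b b b b b b b b B  =>  b b b b b b b b b B B   (applied B -> B B)
  Step 20: b b b b b b b b b B B  =>  b b b b b b b b b b B   (applied B -> b)
  Step 21: b b b b b b b b b b B  =>  b b b b b b b b b b b   (applied B -> b)
Final yield: b b b b b b b b b b b
Total rewrite steps: 21

21


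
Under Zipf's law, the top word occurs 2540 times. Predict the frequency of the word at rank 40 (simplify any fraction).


Zipf's law: freq(rank) = f1 / rank
f1 = 2540, rank = 40
freq = 2540 / 40
GCD(2540, 40) = 20
Simplified: 127/2

127/2


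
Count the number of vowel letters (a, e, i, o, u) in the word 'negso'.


Scanning each character of 'negso':
  Position 1: 'n' -> consonant (running count: 0)
  Position 2: 'e' -> vowel (running count: 1)
  Position 3: 'g' -> consonant (running count: 1)
  Position 4: 's' -> consonant (running count: 1)
  Position 5: 'o' -> vowel (running count: 2)
Total vowels: 2

2


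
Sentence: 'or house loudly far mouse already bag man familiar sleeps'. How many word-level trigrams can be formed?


Word trigrams from [10] words:
  Trigram 1: (or house loudly)
  Trigram 2: (house loudly far)
  Trigram 3: (loudly far mouse)
  Trigram 4: (far mouse already)
  Trigram 5: (mouse already bag)
  Trigram 6: (already bag man)
  Trigram 7: (bag man familiar)
  Trigram 8: (man familiar sleeps)
Total word trigrams: 10 - 2 = 8

8


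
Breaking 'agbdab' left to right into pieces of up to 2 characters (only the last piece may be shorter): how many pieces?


'agbdab' has 6 characters.
Chunking with max size 2:
  Chunk 1: 'ag' (positions 0-1)
  Chunk 2: 'bd' (positions 2-3)
  Chunk 3: 'ab' (positions 4-5)
Total chunks: ceil(6 / 2) = 3

3


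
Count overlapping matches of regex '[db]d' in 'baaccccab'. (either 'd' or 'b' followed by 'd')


Pattern: [db]d means either 'd' or 'b' followed by 'd'.
Scanning 'baaccccab' position-by-position:
  Pos 0: window 'ba' -> no
  Pos 1: window 'aa' -> no
  Pos 2: window 'ac' -> no
  Pos 3: window 'cc' -> no
  Pos 4: window 'cc' -> no
  Pos 5: window 'cc' -> no
  Pos 6: window 'ca' -> no
  Pos 7: window 'ab' -> no
  Pos 8: window 'b' -> no
Total matches: 0

0


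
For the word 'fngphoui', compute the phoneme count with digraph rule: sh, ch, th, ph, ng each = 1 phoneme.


Parsing 'fngphoui' greedily, digraphs first:
  'f' -> consonant phoneme (phonemes so far: 1)
  'ng' -> digraph (1 consonant phoneme) (phonemes so far: 2)
  'ph' -> digraph (1 consonant phoneme) (phonemes so far: 3)
  'o' -> vowel phoneme (phonemes so far: 4)
  'u' -> vowel phoneme (phonemes so far: 5)
  'i' -> vowel phoneme (phonemes so far: 6)
Total phonemes: 6

6


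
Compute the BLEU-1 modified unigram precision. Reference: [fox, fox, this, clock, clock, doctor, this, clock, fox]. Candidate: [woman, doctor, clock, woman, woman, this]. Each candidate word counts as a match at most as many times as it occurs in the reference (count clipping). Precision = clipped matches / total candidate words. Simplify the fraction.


Reference word counts: {'clock': 3, 'doctor': 1, 'fox': 3, 'this': 2}
Checking each candidate word (with clipping):
  'woman' -> not in reference -> no match (matches: 0)
  'doctor' -> in reference (ref count 1, used 1/1) -> match (matches: 1)
  'clock' -> in reference (ref count 3, used 1/3) -> match (matches: 2)
  'woman' -> not in reference -> no match (matches: 2)
  'woman' -> not in reference -> no match (matches: 2)
  'this' -> in reference (ref count 2, used 1/2) -> match (matches: 3)
Clipped matches: 3, Candidate length: 6
Precision = 3/6 = 1/2

1/2


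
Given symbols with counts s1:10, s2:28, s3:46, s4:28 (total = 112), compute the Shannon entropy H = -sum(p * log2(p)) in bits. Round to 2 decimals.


Computing entropy H = -sum(p_i * log2(p_i)):
  s1: p = 10/112 = 0.0893, -p*log2(p) = 0.3112
  s2: p = 28/112 = 0.2500, -p*log2(p) = 0.5000
  s3: p = 46/112 = 0.4107, -p*log2(p) = 0.5273
  s4: p = 28/112 = 0.2500, -p*log2(p) = 0.5000
H = sum of terms = 1.8385
Rounded to 2 decimals: 1.84

1.84


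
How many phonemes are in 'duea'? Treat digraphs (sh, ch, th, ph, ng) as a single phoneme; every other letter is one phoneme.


Parsing 'duea' greedily, digraphs first:
  'd' -> consonant phoneme (phonemes so far: 1)
  'u' -> vowel phoneme (phonemes so far: 2)
  'e' -> vowel phoneme (phonemes so far: 3)
  'a' -> vowel phoneme (phonemes so far: 4)
Total phonemes: 4

4


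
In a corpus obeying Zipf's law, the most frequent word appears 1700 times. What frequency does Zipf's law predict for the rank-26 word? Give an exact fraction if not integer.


Zipf's law: freq(rank) = f1 / rank
f1 = 1700, rank = 26
freq = 1700 / 26
GCD(1700, 26) = 2
Simplified: 850/13

850/13


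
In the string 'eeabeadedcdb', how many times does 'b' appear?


Scanning 'eeabeadedcdb' for 'b':
  Position 3: 'b' -> MATCH (count: 1)
  Position 11: 'b' -> MATCH (count: 2)
Total occurrences of 'b': 2

2


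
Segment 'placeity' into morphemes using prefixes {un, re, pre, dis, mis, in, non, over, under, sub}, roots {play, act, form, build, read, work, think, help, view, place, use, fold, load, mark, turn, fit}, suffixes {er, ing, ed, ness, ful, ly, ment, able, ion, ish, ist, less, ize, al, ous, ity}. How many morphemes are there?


Segmenting 'placeity' against the inventory:
  'place' -> root (morpheme 1)
  'ity' -> suffix (morpheme 2)
Total morphemes: 2

2


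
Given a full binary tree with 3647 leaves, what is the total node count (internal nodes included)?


Leaf nodes (terminals): 3647
Internal nodes = n - 1 = 3647 - 1 = 3646
Total = leaves + internal = 3647 + 3646 = 7293

7293


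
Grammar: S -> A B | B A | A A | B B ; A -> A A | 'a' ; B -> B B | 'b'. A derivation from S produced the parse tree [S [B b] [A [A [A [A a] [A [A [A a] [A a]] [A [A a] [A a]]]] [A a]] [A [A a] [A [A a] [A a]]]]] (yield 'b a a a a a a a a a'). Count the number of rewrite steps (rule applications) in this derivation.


Every bracketed nonterminal node [X ...] in the tree is produced by exactly one rule application.
Reading the tree off as a leftmost derivation:
  Step 1: S  =>  B A   (applied S -> B A)
  Step 2: B A  =>  b A   (applied B -> b)
  Step 3: b A  =>  b A A   (applied A -> A A)
  Step 4: b A A  =>  b A A A   (applied A -> A A)
  Step 5: b A A A  =>  b A A A A   (applied A -> A A)
  Step 6: b A A A A  =>  b a A A A   (applied A -> a)
  Step 7: b a A A A  =>  b a A A A A   (applied A -> A A)
  Step 8: b a A A A A  =>  b a A A A A A   (applied A -> A A)
  Step 9: b a A A A A A  =>  b a a A A A A   (applied A -> a)
  Step 10: b a a A A A A  =>  b a a a A A A   (applied A -> a)
  Step 11: b a a a A A A  =>  b a a a A A A A   (applied A -> A A)
  Step 12: b a a a A A A A  =>  b a a a a A A A   (applied A -> a)
  Step 13: b a a a a A A A  =>  b a a a a a A A   (applied A -> a)
  Step 14: b a a a a a A A  =>  b a a a a a a A   (applied A -> a)
  Step 15: b a a a a a a A  =>  b a a a a a a A A   (applied A -> A A)
  Step 16: b a a a a a a A A  =>  b a a a a a a a A   (applied A -> a)
  Step 17: b a a a a a a a A  =>  b a a a a a a a A A   (applied A -> A A)
  Step 18: b a a a a a a a A A  =>  b a a a a a a a a A   (applied A -> a)
  Step 19: b a a a a a a a a A  =>  b a a a a a a a a a   (applied A -> a)
Final yield: b a a a a a a a a a
Total rewrite steps: 19

19


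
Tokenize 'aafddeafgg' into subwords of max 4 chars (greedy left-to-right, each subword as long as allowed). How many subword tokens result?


'aafddeafgg' has 10 characters.
Chunking with max size 4:
  Chunk 1: 'aafd' (positions 0-3)
  Chunk 2: 'deaf' (positions 4-7)
  Chunk 3: 'gg' (positions 8-9)
Total chunks: ceil(10 / 4) = 3

3


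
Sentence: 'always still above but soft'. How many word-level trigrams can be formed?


Word trigrams from [5] words:
  Trigram 1: (always still above)
  Trigram 2: (still above but)
  Trigram 3: (above but soft)
Total word trigrams: 5 - 2 = 3

3


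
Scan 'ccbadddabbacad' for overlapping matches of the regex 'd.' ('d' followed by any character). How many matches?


Pattern: d. means 'd' followed by any character.
Scanning 'ccbadddabbacad' position-by-position:
  Pos 0: window 'cc' -> no
  Pos 1: window 'cb' -> no
  Pos 2: window 'ba' -> no
  Pos 3: window 'ad' -> no
  Pos 4: window 'dd' -> MATCH
  Pos 5: window 'dd' -> MATCH
  Pos 6: window 'da' -> MATCH
  Pos 7: window 'ab' -> no
  Pos 8: window 'bb' -> no
  Pos 9: window 'ba' -> no
  Pos 10: window 'ac' -> no
  Pos 11: window 'ca' -> no
  Pos 12: window 'ad' -> no
  Pos 13: window 'd' -> no
Total matches: 3

3


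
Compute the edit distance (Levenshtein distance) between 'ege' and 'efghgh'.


Building DP table for s1='ege' (len 3) and s2='efghgh' (len 6):
       e  f  g  h  g  h
    0  1  2  3  4  5  6
  e 1  0  1  2  3  4  5
  g 2  1  1  1  2  3  4
  e 3  2  2  2  2  3  4
Edit distance = dp[3][6] = 4

4


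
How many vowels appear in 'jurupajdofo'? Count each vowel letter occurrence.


Scanning each character of 'jurupajdofo':
  Position 1: 'j' -> consonant (running count: 0)
  Position 2: 'u' -> vowel (running count: 1)
  Position 3: 'r' -> consonant (running count: 1)
  Position 4: 'u' -> vowel (running count: 2)
  Position 5: 'p' -> consonant (running count: 2)
  Position 6: 'a' -> vowel (running count: 3)
  Position 7: 'j' -> consonant (running count: 3)
  Position 8: 'd' -> consonant (running count: 3)
  Position 9: 'o' -> vowel (running count: 4)
  Position 10: 'f' -> consonant (running count: 4)
  Position 11: 'o' -> vowel (running count: 5)
Total vowels: 5

5


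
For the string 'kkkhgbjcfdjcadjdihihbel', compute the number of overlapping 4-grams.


String 'kkkhgbjcfdjcadjdihihbel' has length L = 23.
Number of overlapping n-grams = L - n + 1
Substituting: 23 - 4 + 1 = 20

20


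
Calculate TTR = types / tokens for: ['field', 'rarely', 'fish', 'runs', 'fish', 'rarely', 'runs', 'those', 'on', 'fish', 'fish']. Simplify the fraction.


Tokens: 11
Unique types: ('field', 'fish', 'on', 'rarely', 'runs', 'those') = 6
TTR = 6/11
Already in lowest terms.

6/11


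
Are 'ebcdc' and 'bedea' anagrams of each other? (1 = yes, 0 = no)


Sort characters of 'ebcdc': 'bccde'
Sort characters of 'bedea': 'abdee'
Sorted forms differ -> they are NOT anagrams
Result: 0

0


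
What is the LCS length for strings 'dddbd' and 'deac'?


DP table for LCS of 'dddbd' and 'deac':
       d  e  a  c
    0  0  0  0  0
  d 0  1  1  1  1
  d 0  1  1  1  1
  d 0  1  1  1  1
  b 0  1  1  1  1
  d 0  1  1  1  1
LCS: 'd'
LCS length = 1

1


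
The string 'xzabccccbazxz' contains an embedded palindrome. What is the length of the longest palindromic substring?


Scanning 'xzabccccbazxz' for palindromic substrings.
Substring at positions 0-11: 'xzabccccbazx'.
Check: reverse('xzabccccbazx') = 'xzabccccbazx' -> palindrome confirmed.
Neighbouring characters ('-' / 'z') break symmetry, so it cannot extend further.
No longer palindromic substring exists; longest length = 12

12


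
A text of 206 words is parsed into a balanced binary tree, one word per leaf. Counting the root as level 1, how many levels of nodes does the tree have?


In a balanced binary tree with n leaves the deepest leaf is ceil(log2(n)) edges below the root,
so counting node levels inclusive of root and leaves gives ceil(log2(n)) + 1 levels.
log2(206) = 7.6865
ceil(7.6865) = 8
levels = 8 + 1 = 9

9


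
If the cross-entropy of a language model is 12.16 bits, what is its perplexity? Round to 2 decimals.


Perplexity formula: PP = 2^H
H = 12.16
PP = 2^12.16
Decompose: 2^12.16 = 2^12 * 2^0.16
2^12 = 4096, 2^0.16 ~ 1.1172871
PP ~ 4096 * 1.1172871 = 4576.4079616
Rounded to 2 decimals: 4576.41

4576.41


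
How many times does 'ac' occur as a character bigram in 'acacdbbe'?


Scanning 'acacdbbe' for bigram 'ac':
  Position 0: 'ac' -> MATCH
  Position 1: 'ca' -> no
  Position 2: 'ac' -> MATCH
  Position 3: 'cd' -> no
  Position 4: 'db' -> no
  Position 5: 'bb' -> no
  Position 6: 'be' -> no
Total matches: 2

2


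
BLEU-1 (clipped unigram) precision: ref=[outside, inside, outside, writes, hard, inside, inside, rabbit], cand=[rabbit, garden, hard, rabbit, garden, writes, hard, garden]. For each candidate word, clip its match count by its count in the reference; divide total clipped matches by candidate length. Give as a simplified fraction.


Reference word counts: {'hard': 1, 'inside': 3, 'outside': 2, 'rabbit': 1, 'writes': 1}
Checking each candidate word (with clipping):
  'rabbit' -> in reference (ref count 1, used 1/1) -> match (matches: 1)
  'garden' -> not in reference -> no match (matches: 1)
  'hard' -> in reference (ref count 1, used 1/1) -> match (matches: 2)
  'rabbit' -> ref count 1 already used up (1/1) -> clipped, no match (matches: 2)
  'garden' -> not in reference -> no match (matches: 2)
  'writes' -> in reference (ref count 1, used 1/1) -> match (matches: 3)
  'hard' -> ref count 1 already used up (1/1) -> clipped, no match (matches: 3)
  'garden' -> not in reference -> no match (matches: 3)
Clipped matches: 3, Candidate length: 8
Precision = 3/8

3/8


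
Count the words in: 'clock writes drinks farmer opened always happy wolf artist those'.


Counting words by splitting on spaces:
  Word 1: 'clock'
  Word 2: 'writes'
  Word 3: 'drinks'
  Word 4: 'farmer'
  Word 5: 'opened'
  Word 6: 'always'
  Word 7: 'happy'
  Word 8: 'wolf'
  Word 9: 'artist'
  Word 10: 'those'
Total words: 10

10


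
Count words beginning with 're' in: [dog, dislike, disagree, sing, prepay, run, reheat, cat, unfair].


Checking each word for prefix 're':
  'dog' -> no (count: 0)
  'dislike' -> no (count: 0)
  'disagree' -> no (count: 0)
  'sing' -> no (count: 0)
  'prepay' -> no (count: 0)
  'run' -> no (count: 0)
  'reheat' -> YES, starts with 're' (count: 1)
  'cat' -> no (count: 1)
  'unfair' -> no (count: 1)
Total with prefix 're': 1

1


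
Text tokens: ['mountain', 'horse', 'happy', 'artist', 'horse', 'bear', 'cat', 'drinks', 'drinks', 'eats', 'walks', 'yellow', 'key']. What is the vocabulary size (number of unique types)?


Listing all tokens and tracking unique types:
  Token 1: 'mountain' -> NEW (unique so far: 1)
  Token 2: 'horse' -> NEW (unique so far: 2)
  Token 3: 'happy' -> NEW (unique so far: 3)
  Token 4: 'artist' -> NEW (unique so far: 4)
  Token 5: 'horse' -> duplicate (unique so far: 4)
  Token 6: 'bear' -> NEW (unique so far: 5)
  Token 7: 'cat' -> NEW (unique so far: 6)
  Token 8: 'drinks' -> NEW (unique so far: 7)
  Token 9: 'drinks' -> duplicate (unique so far: 7)
  Token 10: 'eats' -> NEW (unique so far: 8)
  Token 11: 'walks' -> NEW (unique so far: 9)
  Token 12: 'yellow' -> NEW (unique so far: 10)
  Token 13: 'key' -> NEW (unique so far: 11)
Unique types: ('artist', 'bear', 'cat', 'drinks', 'eats', 'happy', 'horse', 'key', 'mountain', 'walks', 'yellow')
Vocabulary size: 11

11


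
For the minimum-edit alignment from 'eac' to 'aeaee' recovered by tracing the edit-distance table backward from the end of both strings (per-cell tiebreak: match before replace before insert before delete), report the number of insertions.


Edit distance = 3. Backtracking from cell (3, 5) with preference match > replace > insert > delete,
then listing the resulting alignment 'eac' -> 'aeaee' left to right:
  Step 1: insert 'a' [insertion #1]
  Step 2: keep 'e'
  Step 3: keep 'a'
  Step 4: insert 'e' [insertion #2]
  Step 5: replace c->e
Total insertions: 2

2


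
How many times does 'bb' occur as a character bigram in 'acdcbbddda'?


Scanning 'acdcbbddda' for bigram 'bb':
  Position 0: 'ac' -> no
  Position 1: 'cd' -> no
  Position 2: 'dc' -> no
  Position 3: 'cb' -> no
  Position 4: 'bb' -> MATCH
  Position 5: 'bd' -> no
  Position 6: 'dd' -> no
  Position 7: 'dd' -> no
  Position 8: 'da' -> no
Total matches: 1

1


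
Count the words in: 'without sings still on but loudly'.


Counting words by splitting on spaces:
  Word 1: 'without'
  Word 2: 'sings'
  Word 3: 'still'
  Word 4: 'on'
  Word 5: 'but'
  Word 6: 'loudly'
Total words: 6

6


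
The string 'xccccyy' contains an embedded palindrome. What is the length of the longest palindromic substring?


Scanning 'xccccyy' for palindromic substrings.
Substring at positions 1-4: 'cccc'.
Check: reverse('cccc') = 'cccc' -> palindrome confirmed.
Neighbouring characters ('x' / 'y') break symmetry, so it cannot extend further.
No longer palindromic substring exists; longest length = 4

4


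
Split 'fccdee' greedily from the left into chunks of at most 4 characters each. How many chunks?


'fccdee' has 6 characters.
Chunking with max size 4:
  Chunk 1: 'fccd' (positions 0-3)
  Chunk 2: 'ee' (positions 4-5)
Total chunks: ceil(6 / 4) = 2

2


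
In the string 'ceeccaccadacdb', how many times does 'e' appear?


Scanning 'ceeccaccadacdb' for 'e':
  Position 1: 'e' -> MATCH (count: 1)
  Position 2: 'e' -> MATCH (count: 2)
Total occurrences of 'e': 2

2


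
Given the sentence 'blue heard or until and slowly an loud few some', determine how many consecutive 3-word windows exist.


Word trigrams from [10] words:
  Trigram 1: (blue heard or)
  Trigram 2: (heard or until)
  Trigram 3: (or until and)
  Trigram 4: (until and slowly)
  Trigram 5: (and slowly an)
  Trigram 6: (slowly an loud)
  Trigram 7: (an loud few)
  Trigram 8: (loud few some)
Total word trigrams: 10 - 2 = 8

8


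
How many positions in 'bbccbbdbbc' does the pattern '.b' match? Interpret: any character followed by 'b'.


Pattern: .b means any character followed by 'b'.
Scanning 'bbccbbdbbc' position-by-position:
  Pos 0: window 'bb' -> MATCH
  Pos 1: window 'bc' -> no
  Pos 2: window 'cc' -> no
  Pos 3: window 'cb' -> MATCH
  Pos 4: window 'bb' -> MATCH
  Pos 5: window 'bd' -> no
  Pos 6: window 'db' -> MATCH
  Pos 7: window 'bb' -> MATCH
  Pos 8: window 'bc' -> no
  Pos 9: window 'c' -> no
Total matches: 5

5


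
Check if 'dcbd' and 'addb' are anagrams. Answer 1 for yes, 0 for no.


Sort characters of 'dcbd': 'bcdd'
Sort characters of 'addb': 'abdd'
Sorted forms differ -> they are NOT anagrams
Result: 0

0


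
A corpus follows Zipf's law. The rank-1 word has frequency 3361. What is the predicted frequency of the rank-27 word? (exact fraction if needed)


Zipf's law: freq(rank) = f1 / rank
f1 = 3361, rank = 27
freq = 3361 / 27
GCD(3361, 27) = 1
Simplified: 3361/27

3361/27


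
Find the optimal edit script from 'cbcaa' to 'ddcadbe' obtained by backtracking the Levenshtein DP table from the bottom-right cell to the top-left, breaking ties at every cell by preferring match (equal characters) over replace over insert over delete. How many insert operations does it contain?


Edit distance = 5. Backtracking from cell (5, 7) with preference match > replace > insert > delete,
then listing the resulting alignment 'cbcaa' -> 'ddcadbe' left to right:
  Step 1: replace c->d
  Step 2: replace b->d
  Step 3: keep 'c'
  Step 4: keep 'a'
  Step 5: insert 'd' [insertion #1]
  Step 6: insert 'b' [insertion #2]
  Step 7: replace a->e
Total insertions: 2

2


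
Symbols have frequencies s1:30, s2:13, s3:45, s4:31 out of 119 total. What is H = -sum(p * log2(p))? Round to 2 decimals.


Computing entropy H = -sum(p_i * log2(p_i)):
  s1: p = 30/119 = 0.2521, -p*log2(p) = 0.5012
  s2: p = 13/119 = 0.1092, -p*log2(p) = 0.3490
  s3: p = 45/119 = 0.3782, -p*log2(p) = 0.5305
  s4: p = 31/119 = 0.2605, -p*log2(p) = 0.5055
H = sum of terms = 1.8862
Rounded to 2 decimals: 1.89

1.89


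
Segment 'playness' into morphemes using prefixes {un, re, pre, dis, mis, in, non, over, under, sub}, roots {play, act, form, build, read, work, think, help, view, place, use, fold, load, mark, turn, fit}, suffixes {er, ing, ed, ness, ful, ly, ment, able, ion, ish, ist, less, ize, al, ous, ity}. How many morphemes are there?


Segmenting 'playness' against the inventory:
  'play' -> root (morpheme 1)
  'ness' -> suffix (morpheme 2)
Total morphemes: 2

2


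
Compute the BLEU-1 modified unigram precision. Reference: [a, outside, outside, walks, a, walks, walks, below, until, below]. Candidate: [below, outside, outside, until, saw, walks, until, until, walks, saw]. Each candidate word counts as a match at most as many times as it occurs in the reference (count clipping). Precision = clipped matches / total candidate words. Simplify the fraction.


Reference word counts: {'a': 2, 'below': 2, 'outside': 2, 'until': 1, 'walks': 3}
Checking each candidate word (with clipping):
  'below' -> in reference (ref count 2, used 1/2) -> match (matches: 1)
  'outside' -> in reference (ref count 2, used 1/2) -> match (matches: 2)
  'outside' -> in reference (ref count 2, used 2/2) -> match (matches: 3)
  'until' -> in reference (ref count 1, used 1/1) -> match (matches: 4)
  'saw' -> not in reference -> no match (matches: 4)
  'walks' -> in reference (ref count 3, used 1/3) -> match (matches: 5)
  'until' -> ref count 1 already used up (1/1) -> clipped, no match (matches: 5)
  'until' -> ref count 1 already used up (1/1) -> clipped, no match (matches: 5)
  'walks' -> in reference (ref count 3, used 2/3) -> match (matches: 6)
  'saw' -> not in reference -> no match (matches: 6)
Clipped matches: 6, Candidate length: 10
Precision = 6/10 = 3/5

3/5


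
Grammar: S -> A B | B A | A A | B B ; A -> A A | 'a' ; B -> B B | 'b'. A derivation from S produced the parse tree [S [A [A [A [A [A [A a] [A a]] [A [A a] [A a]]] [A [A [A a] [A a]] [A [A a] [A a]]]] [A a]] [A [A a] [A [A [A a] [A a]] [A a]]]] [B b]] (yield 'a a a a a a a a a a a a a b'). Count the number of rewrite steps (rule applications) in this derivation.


Every bracketed nonterminal node [X ...] in the tree is produced by exactly one rule application.
Reading the tree off as a leftmost derivation:
  Step 1: S  =>  A B   (applied S -> A B)
  Step 2: A B  =>  A A B   (applied A -> A A)
  Step 3: A A B  =>  A A A B   (applied A -> A A)
  Step 4: A A A B  =>  A A A A B   (applied A -> A A)
  Step 5: A A A A B  =>  A A A A A B   (applied A -> A A)
  Step 6: A A A A A B  =>  A A A A A A B   (applied A -> A A)
  Step 7: A A A A A A B  =>  a A A A A A B   (applied A -> a)
  Step 8: a A A A A A B  =>  a a A A A A B   (applied A -> a)
  Step 9: a a A A A A B  =>  a a A A A A A B   (applied A -> A A)
  Step 10: a a A A A A A B  =>  a a a A A A A B   (applied A -> a)
  Step 11: a a a A A A A B  =>  a a a a A A A B   (applied A -> a)
  Step 12: a a a a A A A B  =>  a a a a A A A A B   (applied A -> A A)
  Step 13: a a a a A A A A B  =>  a a a a A A A A A B   (applied A -> A A)
  Step 14: a a a a A A A A A B  =>  a a a a a A A A A B   (applied A -> a)
  Step 15: a a a a a A A A A B  =>  a a a a a a A A A B   (applied A -> a)
  Step 16: a a a a a a A A A B  =>  a a a a a a A A A A B   (applied A -> A A)
  Step 17: a a a a a a A A A A B  =>  a a a a a a a A A A B   (applied A -> a)
  Step 18: a a a a a a a A A A B  =>  a a a a a a a a A A B   (applied A -> a)
  Step 19: a a a a a a a a A A B  =>  a a a a a a a a a A B   (applied A -> a)
  Step 20: a a a a a a a a a A B  =>  a a a a a a a a a A A B   (applied A -> A A)
  Step 21: a a a a a a a a a A A B  =>  a a a a a a a a a a A B   (applied A -> a)
  Step 22: a a a a a a a a a a A B  =>  a a a a a a a a a a A A B   (applied A -> A A)
  Step 23: a a a a a a a a a a A A B  =>  a a a a a a a a a a A A A B   (applied A -> A A)
  Step 24: a a a a a a a a a a A A A B  =>  a a a a a a a a a a a A A B   (applied A -> a)
  Step 25: a a a a a a a a a a a A A B  =>  a a a a a a a a a a a a A B   (applied A -> a)
  Step 26: a a a a a a a a a a a a A B  =>  a a a a a a a a a a a a a B   (applied A -> a)
  Step 27: a a a a a a a a a a a a a B  =>  a a a a a a a a a a a a a b   (applied B -> b)
Final yield: a a a a a a a a a a a a a b
Total rewrite steps: 27

27


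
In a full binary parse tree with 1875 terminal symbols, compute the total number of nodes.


Leaf nodes (terminals): 1875
Internal nodes = n - 1 = 1875 - 1 = 1874
Total = leaves + internal = 1875 + 1874 = 3749

3749


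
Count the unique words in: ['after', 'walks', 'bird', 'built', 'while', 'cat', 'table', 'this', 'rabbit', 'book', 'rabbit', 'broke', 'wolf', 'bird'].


Listing all tokens and tracking unique types:
  Token 1: 'after' -> NEW (unique so far: 1)
  Token 2: 'walks' -> NEW (unique so far: 2)
  Token 3: 'bird' -> NEW (unique so far: 3)
  Token 4: 'built' -> NEW (unique so far: 4)
  Token 5: 'while' -> NEW (unique so far: 5)
  Token 6: 'cat' -> NEW (unique so far: 6)
  Token 7: 'table' -> NEW (unique so far: 7)
  Token 8: 'this' -> NEW (unique so far: 8)
  Token 9: 'rabbit' -> NEW (unique so far: 9)
  Token 10: 'book' -> NEW (unique so far: 10)
  Token 11: 'rabbit' -> duplicate (unique so far: 10)
  Token 12: 'broke' -> NEW (unique so far: 11)
  Token 13: 'wolf' -> NEW (unique so far: 12)
  Token 14: 'bird' -> duplicate (unique so far: 12)
Unique types: ('after', 'bird', 'book', 'broke', 'built', 'cat', 'rabbit', 'table', 'this', 'walks', 'while', 'wolf')
Vocabulary size: 12

12


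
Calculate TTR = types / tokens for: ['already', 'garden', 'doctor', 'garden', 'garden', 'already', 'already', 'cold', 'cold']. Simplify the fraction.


Tokens: 9
Unique types: ('already', 'cold', 'doctor', 'garden') = 4
TTR = 4/9
Already in lowest terms.

4/9


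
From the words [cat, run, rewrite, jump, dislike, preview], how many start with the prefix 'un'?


Checking each word for prefix 'un':
  'cat' -> no (count: 0)
  'run' -> no (count: 0)
  'rewrite' -> no (count: 0)
  'jump' -> no (count: 0)
  'dislike' -> no (count: 0)
  'preview' -> no (count: 0)
Total with prefix 'un': 0

0


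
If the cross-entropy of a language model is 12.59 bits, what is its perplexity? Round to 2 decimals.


Perplexity formula: PP = 2^H
H = 12.59
PP = 2^12.59
Decompose: 2^12.59 = 2^12 * 2^0.59
2^12 = 4096, 2^0.59 ~ 1.5052467
PP ~ 4096 * 1.5052467 = 6165.4904832
Rounded to 2 decimals: 6165.49

6165.49


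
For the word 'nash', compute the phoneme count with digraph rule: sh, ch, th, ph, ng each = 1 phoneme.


Parsing 'nash' greedily, digraphs first:
  'n' -> consonant phoneme (phonemes so far: 1)
  'a' -> vowel phoneme (phonemes so far: 2)
  'sh' -> digraph (1 consonant phoneme) (phonemes so far: 3)
Total phonemes: 3

3


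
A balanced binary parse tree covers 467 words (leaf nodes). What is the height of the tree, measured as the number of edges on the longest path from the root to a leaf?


In a balanced binary tree with n leaves the deepest leaf is ceil(log2(n)) edges below the root.
log2(467) = 8.8673
ceil(8.8673) = 9
height (edges) = 9

9


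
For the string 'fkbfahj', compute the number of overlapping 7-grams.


String 'fkbfahj' has length L = 7.
Number of overlapping n-grams = L - n + 1
Substituting: 7 - 7 + 1 = 1

1


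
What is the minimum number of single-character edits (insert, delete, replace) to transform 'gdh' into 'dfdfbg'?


Building DP table for s1='gdh' (len 3) and s2='dfdfbg' (len 6):
       d  f  d  f  b  g
    0  1  2  3  4  5  6
  g 1  1  2  3  4  5  5
  d 2  1  2  2  3  4  5
  h 3  2  2  3  3  4  5
Edit distance = dp[3][6] = 5

5


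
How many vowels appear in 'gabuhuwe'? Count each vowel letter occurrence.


Scanning each character of 'gabuhuwe':
  Position 1: 'g' -> consonant (running count: 0)
  Position 2: 'a' -> vowel (running count: 1)
  Position 3: 'b' -> consonant (running count: 1)
  Position 4: 'u' -> vowel (running count: 2)
  Position 5: 'h' -> consonant (running count: 2)
  Position 6: 'u' -> vowel (running count: 3)
  Position 7: 'w' -> consonant (running count: 3)
  Position 8: 'e' -> vowel (running count: 4)
Total vowels: 4

4


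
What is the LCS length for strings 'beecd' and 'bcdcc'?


DP table for LCS of 'beecd' and 'bcdcc':
       b  c  d  c  c
    0  0  0  0  0  0
  b 0  1  1  1  1  1
  e 0  1  1  1  1  1
  e 0  1  1  1  1  1
  c 0  1  2  2  2  2
  d 0  1  2  3  3  3
LCS: 'bcd'
LCS length = 3

3


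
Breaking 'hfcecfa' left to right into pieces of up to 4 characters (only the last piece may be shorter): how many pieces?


'hfcecfa' has 7 characters.
Chunking with max size 4:
  Chunk 1: 'hfce' (positions 0-3)
  Chunk 2: 'cfa' (positions 4-6)
Total chunks: ceil(7 / 4) = 2

2


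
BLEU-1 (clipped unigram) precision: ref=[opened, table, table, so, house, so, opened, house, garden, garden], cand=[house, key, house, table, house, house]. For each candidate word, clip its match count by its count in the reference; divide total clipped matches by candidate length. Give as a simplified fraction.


Reference word counts: {'garden': 2, 'house': 2, 'opened': 2, 'so': 2, 'table': 2}
Checking each candidate word (with clipping):
  'house' -> in reference (ref count 2, used 1/2) -> match (matches: 1)
  'key' -> not in reference -> no match (matches: 1)
  'house' -> in reference (ref count 2, used 2/2) -> match (matches: 2)
  'table' -> in reference (ref count 2, used 1/2) -> match (matches: 3)
  'house' -> ref count 2 already used up (2/2) -> clipped, no match (matches: 3)
  'house' -> ref count 2 already used up (2/2) -> clipped, no match (matches: 3)
Clipped matches: 3, Candidate length: 6
Precision = 3/6 = 1/2

1/2
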